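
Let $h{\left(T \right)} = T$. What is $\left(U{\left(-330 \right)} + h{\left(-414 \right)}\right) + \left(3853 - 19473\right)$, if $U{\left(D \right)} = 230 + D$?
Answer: $-16134$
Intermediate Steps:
$\left(U{\left(-330 \right)} + h{\left(-414 \right)}\right) + \left(3853 - 19473\right) = \left(\left(230 - 330\right) - 414\right) + \left(3853 - 19473\right) = \left(-100 - 414\right) + \left(3853 - 19473\right) = -514 - 15620 = -16134$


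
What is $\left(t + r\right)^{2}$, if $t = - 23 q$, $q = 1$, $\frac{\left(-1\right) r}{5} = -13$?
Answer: $1764$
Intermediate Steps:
$r = 65$ ($r = \left(-5\right) \left(-13\right) = 65$)
$t = -23$ ($t = \left(-23\right) 1 = -23$)
$\left(t + r\right)^{2} = \left(-23 + 65\right)^{2} = 42^{2} = 1764$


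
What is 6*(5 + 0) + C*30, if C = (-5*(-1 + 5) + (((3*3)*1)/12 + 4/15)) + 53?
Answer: 2101/2 ≈ 1050.5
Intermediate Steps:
C = 2041/60 (C = (-5*4 + ((9*1)*(1/12) + 4*(1/15))) + 53 = (-20 + (9*(1/12) + 4/15)) + 53 = (-20 + (¾ + 4/15)) + 53 = (-20 + 61/60) + 53 = -1139/60 + 53 = 2041/60 ≈ 34.017)
6*(5 + 0) + C*30 = 6*(5 + 0) + (2041/60)*30 = 6*5 + 2041/2 = 30 + 2041/2 = 2101/2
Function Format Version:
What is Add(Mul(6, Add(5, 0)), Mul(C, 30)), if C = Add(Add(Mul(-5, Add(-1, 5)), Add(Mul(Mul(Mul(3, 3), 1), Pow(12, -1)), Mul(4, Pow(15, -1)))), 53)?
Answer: Rational(2101, 2) ≈ 1050.5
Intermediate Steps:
C = Rational(2041, 60) (C = Add(Add(Mul(-5, 4), Add(Mul(Mul(9, 1), Rational(1, 12)), Mul(4, Rational(1, 15)))), 53) = Add(Add(-20, Add(Mul(9, Rational(1, 12)), Rational(4, 15))), 53) = Add(Add(-20, Add(Rational(3, 4), Rational(4, 15))), 53) = Add(Add(-20, Rational(61, 60)), 53) = Add(Rational(-1139, 60), 53) = Rational(2041, 60) ≈ 34.017)
Add(Mul(6, Add(5, 0)), Mul(C, 30)) = Add(Mul(6, Add(5, 0)), Mul(Rational(2041, 60), 30)) = Add(Mul(6, 5), Rational(2041, 2)) = Add(30, Rational(2041, 2)) = Rational(2101, 2)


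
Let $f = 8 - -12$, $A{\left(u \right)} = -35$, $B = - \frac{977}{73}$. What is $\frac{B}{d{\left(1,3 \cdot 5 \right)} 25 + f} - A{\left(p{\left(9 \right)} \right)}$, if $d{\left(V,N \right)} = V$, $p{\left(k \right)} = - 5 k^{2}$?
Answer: $\frac{113998}{3285} \approx 34.703$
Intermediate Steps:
$B = - \frac{977}{73}$ ($B = \left(-977\right) \frac{1}{73} = - \frac{977}{73} \approx -13.384$)
$f = 20$ ($f = 8 + 12 = 20$)
$\frac{B}{d{\left(1,3 \cdot 5 \right)} 25 + f} - A{\left(p{\left(9 \right)} \right)} = - \frac{977}{73 \left(1 \cdot 25 + 20\right)} - -35 = - \frac{977}{73 \left(25 + 20\right)} + 35 = - \frac{977}{73 \cdot 45} + 35 = \left(- \frac{977}{73}\right) \frac{1}{45} + 35 = - \frac{977}{3285} + 35 = \frac{113998}{3285}$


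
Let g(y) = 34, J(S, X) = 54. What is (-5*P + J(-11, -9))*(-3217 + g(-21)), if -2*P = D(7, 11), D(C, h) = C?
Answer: -455169/2 ≈ -2.2758e+5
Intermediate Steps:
P = -7/2 (P = -½*7 = -7/2 ≈ -3.5000)
(-5*P + J(-11, -9))*(-3217 + g(-21)) = (-5*(-7/2) + 54)*(-3217 + 34) = (35/2 + 54)*(-3183) = (143/2)*(-3183) = -455169/2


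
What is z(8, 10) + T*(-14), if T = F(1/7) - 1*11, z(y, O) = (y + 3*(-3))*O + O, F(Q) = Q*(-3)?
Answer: 160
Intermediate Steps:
F(Q) = -3*Q
z(y, O) = O + O*(-9 + y) (z(y, O) = (y - 9)*O + O = (-9 + y)*O + O = O*(-9 + y) + O = O + O*(-9 + y))
T = -80/7 (T = -3/7 - 1*11 = -3*1/7 - 11 = -3/7 - 11 = -80/7 ≈ -11.429)
z(8, 10) + T*(-14) = 10*(-8 + 8) - 80/7*(-14) = 10*0 + 160 = 0 + 160 = 160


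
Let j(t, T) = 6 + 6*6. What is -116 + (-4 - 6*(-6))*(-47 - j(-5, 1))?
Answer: -2964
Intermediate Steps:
j(t, T) = 42 (j(t, T) = 6 + 36 = 42)
-116 + (-4 - 6*(-6))*(-47 - j(-5, 1)) = -116 + (-4 - 6*(-6))*(-47 - 1*42) = -116 + (-4 + 36)*(-47 - 42) = -116 + 32*(-89) = -116 - 2848 = -2964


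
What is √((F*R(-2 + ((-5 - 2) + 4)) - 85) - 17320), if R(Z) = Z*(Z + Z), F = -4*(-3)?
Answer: I*√16805 ≈ 129.63*I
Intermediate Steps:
F = 12
R(Z) = 2*Z² (R(Z) = Z*(2*Z) = 2*Z²)
√((F*R(-2 + ((-5 - 2) + 4)) - 85) - 17320) = √((12*(2*(-2 + ((-5 - 2) + 4))²) - 85) - 17320) = √((12*(2*(-2 + (-7 + 4))²) - 85) - 17320) = √((12*(2*(-2 - 3)²) - 85) - 17320) = √((12*(2*(-5)²) - 85) - 17320) = √((12*(2*25) - 85) - 17320) = √((12*50 - 85) - 17320) = √((600 - 85) - 17320) = √(515 - 17320) = √(-16805) = I*√16805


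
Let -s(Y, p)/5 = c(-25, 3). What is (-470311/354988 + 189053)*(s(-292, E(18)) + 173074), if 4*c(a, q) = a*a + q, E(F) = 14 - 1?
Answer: 11562500182095317/354988 ≈ 3.2572e+10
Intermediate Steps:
E(F) = 13
c(a, q) = q/4 + a**2/4 (c(a, q) = (a*a + q)/4 = (a**2 + q)/4 = (q + a**2)/4 = q/4 + a**2/4)
s(Y, p) = -785 (s(Y, p) = -5*((1/4)*3 + (1/4)*(-25)**2) = -5*(3/4 + (1/4)*625) = -5*(3/4 + 625/4) = -5*157 = -785)
(-470311/354988 + 189053)*(s(-292, E(18)) + 173074) = (-470311/354988 + 189053)*(-785 + 173074) = (-470311*1/354988 + 189053)*172289 = (-470311/354988 + 189053)*172289 = (67111076053/354988)*172289 = 11562500182095317/354988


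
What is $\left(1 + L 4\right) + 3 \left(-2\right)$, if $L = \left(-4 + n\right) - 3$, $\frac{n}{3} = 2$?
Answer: $-9$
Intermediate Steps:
$n = 6$ ($n = 3 \cdot 2 = 6$)
$L = -1$ ($L = \left(-4 + 6\right) - 3 = 2 - 3 = -1$)
$\left(1 + L 4\right) + 3 \left(-2\right) = \left(1 - 4\right) + 3 \left(-2\right) = \left(1 - 4\right) - 6 = -3 - 6 = -9$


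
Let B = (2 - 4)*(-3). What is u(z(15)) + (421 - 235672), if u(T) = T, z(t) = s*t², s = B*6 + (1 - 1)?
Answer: -227151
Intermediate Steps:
B = 6 (B = -2*(-3) = 6)
s = 36 (s = 6*6 + (1 - 1) = 36 + 0 = 36)
z(t) = 36*t²
u(z(15)) + (421 - 235672) = 36*15² + (421 - 235672) = 36*225 - 235251 = 8100 - 235251 = -227151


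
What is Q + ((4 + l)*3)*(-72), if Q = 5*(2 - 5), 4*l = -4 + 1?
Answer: -717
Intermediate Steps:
l = -3/4 (l = (-4 + 1)/4 = (1/4)*(-3) = -3/4 ≈ -0.75000)
Q = -15 (Q = 5*(-3) = -15)
Q + ((4 + l)*3)*(-72) = -15 + ((4 - 3/4)*3)*(-72) = -15 + ((13/4)*3)*(-72) = -15 + (39/4)*(-72) = -15 - 702 = -717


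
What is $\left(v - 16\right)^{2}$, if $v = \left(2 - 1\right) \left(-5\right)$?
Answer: $441$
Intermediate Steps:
$v = -5$ ($v = 1 \left(-5\right) = -5$)
$\left(v - 16\right)^{2} = \left(-5 - 16\right)^{2} = \left(-21\right)^{2} = 441$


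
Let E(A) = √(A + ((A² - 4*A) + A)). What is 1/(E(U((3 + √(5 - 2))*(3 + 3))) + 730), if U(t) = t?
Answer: 1/(2*(365 + √3*√(3 + √3)*√(8 + 3*√3))) ≈ 0.0013204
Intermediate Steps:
E(A) = √(A² - 2*A) (E(A) = √(A + (A² - 3*A)) = √(A² - 2*A))
1/(E(U((3 + √(5 - 2))*(3 + 3))) + 730) = 1/(√(((3 + √(5 - 2))*(3 + 3))*(-2 + (3 + √(5 - 2))*(3 + 3))) + 730) = 1/(√(((3 + √3)*6)*(-2 + (3 + √3)*6)) + 730) = 1/(√((18 + 6*√3)*(-2 + (18 + 6*√3))) + 730) = 1/(√((18 + 6*√3)*(16 + 6*√3)) + 730) = 1/(√((16 + 6*√3)*(18 + 6*√3)) + 730) = 1/(√(16 + 6*√3)*√(18 + 6*√3) + 730) = 1/(730 + √(16 + 6*√3)*√(18 + 6*√3))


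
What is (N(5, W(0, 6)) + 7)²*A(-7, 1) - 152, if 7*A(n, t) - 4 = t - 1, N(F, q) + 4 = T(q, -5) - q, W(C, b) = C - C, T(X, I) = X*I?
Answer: -1028/7 ≈ -146.86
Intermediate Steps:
T(X, I) = I*X
W(C, b) = 0
N(F, q) = -4 - 6*q (N(F, q) = -4 + (-5*q - q) = -4 - 6*q)
A(n, t) = 3/7 + t/7 (A(n, t) = 4/7 + (t - 1)/7 = 4/7 + (-1 + t)/7 = 4/7 + (-⅐ + t/7) = 3/7 + t/7)
(N(5, W(0, 6)) + 7)²*A(-7, 1) - 152 = ((-4 - 6*0) + 7)²*(3/7 + (⅐)*1) - 152 = ((-4 + 0) + 7)²*(3/7 + ⅐) - 152 = (-4 + 7)²*(4/7) - 152 = 3²*(4/7) - 152 = 9*(4/7) - 152 = 36/7 - 152 = -1028/7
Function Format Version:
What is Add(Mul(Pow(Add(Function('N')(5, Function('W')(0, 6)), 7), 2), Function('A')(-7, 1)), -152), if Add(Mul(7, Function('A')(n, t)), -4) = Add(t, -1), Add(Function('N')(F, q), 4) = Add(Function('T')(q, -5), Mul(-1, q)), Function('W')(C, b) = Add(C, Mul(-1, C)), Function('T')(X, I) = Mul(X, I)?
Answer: Rational(-1028, 7) ≈ -146.86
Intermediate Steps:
Function('T')(X, I) = Mul(I, X)
Function('W')(C, b) = 0
Function('N')(F, q) = Add(-4, Mul(-6, q)) (Function('N')(F, q) = Add(-4, Add(Mul(-5, q), Mul(-1, q))) = Add(-4, Mul(-6, q)))
Function('A')(n, t) = Add(Rational(3, 7), Mul(Rational(1, 7), t)) (Function('A')(n, t) = Add(Rational(4, 7), Mul(Rational(1, 7), Add(t, -1))) = Add(Rational(4, 7), Mul(Rational(1, 7), Add(-1, t))) = Add(Rational(4, 7), Add(Rational(-1, 7), Mul(Rational(1, 7), t))) = Add(Rational(3, 7), Mul(Rational(1, 7), t)))
Add(Mul(Pow(Add(Function('N')(5, Function('W')(0, 6)), 7), 2), Function('A')(-7, 1)), -152) = Add(Mul(Pow(Add(Add(-4, Mul(-6, 0)), 7), 2), Add(Rational(3, 7), Mul(Rational(1, 7), 1))), -152) = Add(Mul(Pow(Add(Add(-4, 0), 7), 2), Add(Rational(3, 7), Rational(1, 7))), -152) = Add(Mul(Pow(Add(-4, 7), 2), Rational(4, 7)), -152) = Add(Mul(Pow(3, 2), Rational(4, 7)), -152) = Add(Mul(9, Rational(4, 7)), -152) = Add(Rational(36, 7), -152) = Rational(-1028, 7)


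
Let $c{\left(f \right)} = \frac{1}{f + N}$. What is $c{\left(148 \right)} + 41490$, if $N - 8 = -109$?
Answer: $\frac{1950031}{47} \approx 41490.0$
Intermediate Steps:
$N = -101$ ($N = 8 - 109 = -101$)
$c{\left(f \right)} = \frac{1}{-101 + f}$ ($c{\left(f \right)} = \frac{1}{f - 101} = \frac{1}{-101 + f}$)
$c{\left(148 \right)} + 41490 = \frac{1}{-101 + 148} + 41490 = \frac{1}{47} + 41490 = \frac{1950031}{47}$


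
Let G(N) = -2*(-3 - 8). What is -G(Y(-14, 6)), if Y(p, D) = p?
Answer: -22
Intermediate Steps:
G(N) = 22 (G(N) = -2*(-11) = 22)
-G(Y(-14, 6)) = -1*22 = -22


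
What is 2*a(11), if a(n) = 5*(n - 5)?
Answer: 60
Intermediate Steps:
a(n) = -25 + 5*n (a(n) = 5*(-5 + n) = -25 + 5*n)
2*a(11) = 2*(-25 + 5*11) = 2*(-25 + 55) = 2*30 = 60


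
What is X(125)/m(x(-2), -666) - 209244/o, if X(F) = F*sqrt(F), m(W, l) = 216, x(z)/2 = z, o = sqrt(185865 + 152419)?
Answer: -104622*sqrt(84571)/84571 + 625*sqrt(5)/216 ≈ -353.29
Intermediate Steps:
o = 2*sqrt(84571) (o = sqrt(338284) = 2*sqrt(84571) ≈ 581.62)
x(z) = 2*z
X(F) = F**(3/2)
X(125)/m(x(-2), -666) - 209244/o = 125**(3/2)/216 - 209244*sqrt(84571)/169142 = (625*sqrt(5))*(1/216) - 104622*sqrt(84571)/84571 = 625*sqrt(5)/216 - 104622*sqrt(84571)/84571 = -104622*sqrt(84571)/84571 + 625*sqrt(5)/216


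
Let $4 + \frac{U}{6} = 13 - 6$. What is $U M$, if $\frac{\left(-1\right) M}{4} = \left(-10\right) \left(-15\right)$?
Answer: $-10800$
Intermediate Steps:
$U = 18$ ($U = -24 + 6 \left(13 - 6\right) = -24 + 6 \cdot 7 = -24 + 42 = 18$)
$M = -600$ ($M = - 4 \left(\left(-10\right) \left(-15\right)\right) = \left(-4\right) 150 = -600$)
$U M = 18 \left(-600\right) = -10800$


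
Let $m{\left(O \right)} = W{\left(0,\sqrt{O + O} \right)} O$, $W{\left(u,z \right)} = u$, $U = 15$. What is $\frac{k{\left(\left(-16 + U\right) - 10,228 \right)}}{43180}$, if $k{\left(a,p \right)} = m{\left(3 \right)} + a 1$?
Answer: $- \frac{11}{43180} \approx -0.00025475$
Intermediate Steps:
$m{\left(O \right)} = 0$ ($m{\left(O \right)} = 0 O = 0$)
$k{\left(a,p \right)} = a$ ($k{\left(a,p \right)} = 0 + a 1 = 0 + a = a$)
$\frac{k{\left(\left(-16 + U\right) - 10,228 \right)}}{43180} = \frac{\left(-16 + 15\right) - 10}{43180} = \left(-1 - 10\right) \frac{1}{43180} = \left(-11\right) \frac{1}{43180} = - \frac{11}{43180}$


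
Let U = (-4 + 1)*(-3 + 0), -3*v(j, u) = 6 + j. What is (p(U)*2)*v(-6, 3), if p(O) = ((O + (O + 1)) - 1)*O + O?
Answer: 0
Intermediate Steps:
v(j, u) = -2 - j/3 (v(j, u) = -(6 + j)/3 = -2 - j/3)
U = 9 (U = -3*(-3) = 9)
p(O) = O + 2*O**2 (p(O) = ((O + (1 + O)) - 1)*O + O = ((1 + 2*O) - 1)*O + O = (2*O)*O + O = 2*O**2 + O = O + 2*O**2)
(p(U)*2)*v(-6, 3) = ((9*(1 + 2*9))*2)*(-2 - 1/3*(-6)) = ((9*(1 + 18))*2)*(-2 + 2) = ((9*19)*2)*0 = (171*2)*0 = 342*0 = 0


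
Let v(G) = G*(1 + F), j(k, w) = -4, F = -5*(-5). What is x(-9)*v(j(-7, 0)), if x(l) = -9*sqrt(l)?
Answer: 2808*I ≈ 2808.0*I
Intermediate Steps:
F = 25
v(G) = 26*G (v(G) = G*(1 + 25) = G*26 = 26*G)
x(-9)*v(j(-7, 0)) = (-27*I)*(26*(-4)) = -27*I*(-104) = 2808*I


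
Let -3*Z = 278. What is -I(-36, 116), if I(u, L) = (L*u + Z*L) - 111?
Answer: 45109/3 ≈ 15036.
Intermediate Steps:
Z = -278/3 (Z = -1/3*278 = -278/3 ≈ -92.667)
I(u, L) = -111 - 278*L/3 + L*u (I(u, L) = (L*u - 278*L/3) - 111 = (-278*L/3 + L*u) - 111 = -111 - 278*L/3 + L*u)
-I(-36, 116) = -(-111 - 278/3*116 + 116*(-36)) = -(-111 - 32248/3 - 4176) = -1*(-45109/3) = 45109/3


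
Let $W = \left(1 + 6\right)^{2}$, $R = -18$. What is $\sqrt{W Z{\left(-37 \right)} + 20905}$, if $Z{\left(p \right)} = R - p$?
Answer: $2 \sqrt{5459} \approx 147.77$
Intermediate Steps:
$Z{\left(p \right)} = -18 - p$
$W = 49$ ($W = 7^{2} = 49$)
$\sqrt{W Z{\left(-37 \right)} + 20905} = \sqrt{49 \left(-18 - -37\right) + 20905} = \sqrt{49 \left(-18 + 37\right) + 20905} = \sqrt{49 \cdot 19 + 20905} = \sqrt{931 + 20905} = \sqrt{21836} = 2 \sqrt{5459}$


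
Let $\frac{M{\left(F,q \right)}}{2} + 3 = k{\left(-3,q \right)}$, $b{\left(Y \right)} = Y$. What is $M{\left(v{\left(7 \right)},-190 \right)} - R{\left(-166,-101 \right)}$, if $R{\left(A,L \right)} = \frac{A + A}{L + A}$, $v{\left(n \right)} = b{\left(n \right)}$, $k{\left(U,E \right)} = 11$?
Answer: $\frac{3940}{267} \approx 14.757$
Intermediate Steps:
$v{\left(n \right)} = n$
$M{\left(F,q \right)} = 16$ ($M{\left(F,q \right)} = -6 + 2 \cdot 11 = -6 + 22 = 16$)
$R{\left(A,L \right)} = \frac{2 A}{A + L}$
$M{\left(v{\left(7 \right)},-190 \right)} - R{\left(-166,-101 \right)} = 16 - 2 \left(-166\right) \frac{1}{-166 - 101} = 16 - 2 \left(-166\right) \frac{1}{-267} = 16 - 2 \left(-166\right) \left(- \frac{1}{267}\right) = 16 - \frac{332}{267} = \frac{3940}{267}$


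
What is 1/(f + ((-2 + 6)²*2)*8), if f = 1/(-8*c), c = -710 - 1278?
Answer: 15904/4071425 ≈ 0.0039063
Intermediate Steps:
c = -1988
f = 1/15904 (f = 1/(-8*(-1988)) = 1/15904 ≈ 6.2877e-5)
1/(f + ((-2 + 6)²*2)*8) = 1/(1/15904 + ((-2 + 6)²*2)*8) = 1/(1/15904 + (4²*2)*8) = 1/(1/15904 + (16*2)*8) = 1/(1/15904 + 32*8) = 1/(1/15904 + 256) = 1/(4071425/15904) = 15904/4071425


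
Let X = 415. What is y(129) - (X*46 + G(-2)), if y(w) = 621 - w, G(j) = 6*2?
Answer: -18610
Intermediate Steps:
G(j) = 12
y(129) - (X*46 + G(-2)) = (621 - 1*129) - (415*46 + 12) = (621 - 129) - (19090 + 12) = 492 - 1*19102 = 492 - 19102 = -18610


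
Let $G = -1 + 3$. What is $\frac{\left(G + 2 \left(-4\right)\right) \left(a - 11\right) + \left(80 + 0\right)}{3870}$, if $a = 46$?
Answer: $- \frac{13}{387} \approx -0.033592$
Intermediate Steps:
$G = 2$
$\frac{\left(G + 2 \left(-4\right)\right) \left(a - 11\right) + \left(80 + 0\right)}{3870} = \frac{\left(2 + 2 \left(-4\right)\right) \left(46 - 11\right) + \left(80 + 0\right)}{3870} = \left(\left(2 - 8\right) 35 + 80\right) \frac{1}{3870} = \left(\left(-6\right) 35 + 80\right) \frac{1}{3870} = \left(-210 + 80\right) \frac{1}{3870} = \left(-130\right) \frac{1}{3870} = - \frac{13}{387}$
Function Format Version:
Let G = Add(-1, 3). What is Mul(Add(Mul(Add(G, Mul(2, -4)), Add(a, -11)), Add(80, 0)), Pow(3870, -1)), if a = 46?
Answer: Rational(-13, 387) ≈ -0.033592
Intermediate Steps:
G = 2
Mul(Add(Mul(Add(G, Mul(2, -4)), Add(a, -11)), Add(80, 0)), Pow(3870, -1)) = Mul(Add(Mul(Add(2, Mul(2, -4)), Add(46, -11)), Add(80, 0)), Pow(3870, -1)) = Mul(Add(Mul(Add(2, -8), 35), 80), Rational(1, 3870)) = Mul(Add(Mul(-6, 35), 80), Rational(1, 3870)) = Mul(Add(-210, 80), Rational(1, 3870)) = Mul(-130, Rational(1, 3870)) = Rational(-13, 387)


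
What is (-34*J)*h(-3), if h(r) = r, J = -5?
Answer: -510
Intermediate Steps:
(-34*J)*h(-3) = -34*(-5)*(-3) = 170*(-3) = -510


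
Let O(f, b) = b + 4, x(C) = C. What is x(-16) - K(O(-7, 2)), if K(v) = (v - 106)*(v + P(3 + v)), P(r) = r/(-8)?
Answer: 943/2 ≈ 471.50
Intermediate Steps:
O(f, b) = 4 + b
P(r) = -r/8 (P(r) = r*(-1/8) = -r/8)
K(v) = (-106 + v)*(-3/8 + 7*v/8) (K(v) = (v - 106)*(v - (3 + v)/8) = (-106 + v)*(v + (-3/8 - v/8)) = (-106 + v)*(-3/8 + 7*v/8))
x(-16) - K(O(-7, 2)) = -16 - (159/4 - 745*(4 + 2)/8 + 7*(4 + 2)**2/8) = -16 - (159/4 - 745/8*6 + (7/8)*6**2) = -16 - (159/4 - 2235/4 + (7/8)*36) = -16 - (159/4 - 2235/4 + 63/2) = -16 - 1*(-975/2) = -16 + 975/2 = 943/2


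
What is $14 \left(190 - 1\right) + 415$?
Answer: $3061$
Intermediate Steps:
$14 \left(190 - 1\right) + 415 = 14 \cdot 189 + 415 = 2646 + 415 = 3061$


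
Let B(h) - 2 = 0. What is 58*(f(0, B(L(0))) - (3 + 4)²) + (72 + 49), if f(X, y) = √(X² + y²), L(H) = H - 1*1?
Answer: -2605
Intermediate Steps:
L(H) = -1 + H (L(H) = H - 1 = -1 + H)
B(h) = 2 (B(h) = 2 + 0 = 2)
58*(f(0, B(L(0))) - (3 + 4)²) + (72 + 49) = 58*(√(0² + 2²) - (3 + 4)²) + (72 + 49) = 58*(√(0 + 4) - 1*7²) + 121 = 58*(√4 - 1*49) + 121 = 58*(2 - 49) + 121 = 58*(-47) + 121 = -2726 + 121 = -2605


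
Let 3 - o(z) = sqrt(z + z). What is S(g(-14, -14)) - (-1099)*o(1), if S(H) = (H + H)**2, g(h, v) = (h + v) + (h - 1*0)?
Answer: 10353 - 1099*sqrt(2) ≈ 8798.8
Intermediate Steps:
o(z) = 3 - sqrt(2)*sqrt(z) (o(z) = 3 - sqrt(z + z) = 3 - sqrt(2*z) = 3 - sqrt(2)*sqrt(z))
g(h, v) = v + 2*h (g(h, v) = (h + v) + (h + 0) = (h + v) + h = v + 2*h)
S(H) = 4*H**2 (S(H) = (2*H)**2 = 4*H**2)
S(g(-14, -14)) - (-1099)*o(1) = 4*(-14 + 2*(-14))**2 - (-1099)*(3 - sqrt(2)*sqrt(1)) = 4*(-14 - 28)**2 - (-1099)*(3 - 1*sqrt(2)*1) = 4*(-42)**2 - (-1099)*(3 - sqrt(2)) = 4*1764 - (-3297 + 1099*sqrt(2)) = 7056 + (3297 - 1099*sqrt(2)) = 10353 - 1099*sqrt(2)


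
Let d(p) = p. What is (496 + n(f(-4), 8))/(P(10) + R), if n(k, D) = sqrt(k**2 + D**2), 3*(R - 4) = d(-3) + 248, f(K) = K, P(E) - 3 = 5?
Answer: 1488/281 + 12*sqrt(5)/281 ≈ 5.3909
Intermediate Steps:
P(E) = 8 (P(E) = 3 + 5 = 8)
R = 257/3 (R = 4 + (-3 + 248)/3 = 4 + (1/3)*245 = 4 + 245/3 = 257/3 ≈ 85.667)
n(k, D) = sqrt(D**2 + k**2)
(496 + n(f(-4), 8))/(P(10) + R) = (496 + sqrt(8**2 + (-4)**2))/(8 + 257/3) = (496 + sqrt(64 + 16))/(281/3) = (496 + sqrt(80))*(3/281) = (496 + 4*sqrt(5))*(3/281) = 1488/281 + 12*sqrt(5)/281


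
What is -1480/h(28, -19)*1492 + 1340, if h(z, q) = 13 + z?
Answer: -2153220/41 ≈ -52518.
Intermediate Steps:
-1480/h(28, -19)*1492 + 1340 = -1480/(13 + 28)*1492 + 1340 = -1480/41*1492 + 1340 = -2208160/41 + 1340 = -2153220/41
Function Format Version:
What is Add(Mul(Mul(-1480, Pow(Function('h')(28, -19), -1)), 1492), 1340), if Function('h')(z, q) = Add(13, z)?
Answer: Rational(-2153220, 41) ≈ -52518.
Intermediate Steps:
Add(Mul(Mul(-1480, Pow(Function('h')(28, -19), -1)), 1492), 1340) = Add(Mul(Mul(-1480, Pow(Add(13, 28), -1)), 1492), 1340) = Add(Mul(Mul(-1480, Pow(41, -1)), 1492), 1340) = Add(Mul(Mul(-1480, Rational(1, 41)), 1492), 1340) = Add(Mul(Rational(-1480, 41), 1492), 1340) = Add(Rational(-2208160, 41), 1340) = Rational(-2153220, 41)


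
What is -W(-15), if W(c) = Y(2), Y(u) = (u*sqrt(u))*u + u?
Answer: -2 - 4*sqrt(2) ≈ -7.6569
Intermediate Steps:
Y(u) = u + u**(5/2) (Y(u) = u**(3/2)*u + u = u**(5/2) + u = u + u**(5/2))
W(c) = 2 + 4*sqrt(2) (W(c) = 2 + 2**(5/2) = 2 + 4*sqrt(2))
-W(-15) = -(2 + 4*sqrt(2)) = -2 - 4*sqrt(2)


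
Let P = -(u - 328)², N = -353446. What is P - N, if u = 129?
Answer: 313845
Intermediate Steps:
P = -39601 (P = -(129 - 328)² = -1*(-199)² = -1*39601 = -39601)
P - N = -39601 - 1*(-353446) = -39601 + 353446 = 313845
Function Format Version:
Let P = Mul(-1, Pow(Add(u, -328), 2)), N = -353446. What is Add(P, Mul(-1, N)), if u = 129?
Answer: 313845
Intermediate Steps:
P = -39601 (P = Mul(-1, Pow(Add(129, -328), 2)) = Mul(-1, Pow(-199, 2)) = Mul(-1, 39601) = -39601)
Add(P, Mul(-1, N)) = Add(-39601, Mul(-1, -353446)) = Add(-39601, 353446) = 313845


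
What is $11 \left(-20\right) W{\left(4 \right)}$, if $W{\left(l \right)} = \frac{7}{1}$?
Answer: $-1540$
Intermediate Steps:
$W{\left(l \right)} = 7$ ($W{\left(l \right)} = 7 \cdot 1 = 7$)
$11 \left(-20\right) W{\left(4 \right)} = 11 \left(-20\right) 7 = \left(-220\right) 7 = -1540$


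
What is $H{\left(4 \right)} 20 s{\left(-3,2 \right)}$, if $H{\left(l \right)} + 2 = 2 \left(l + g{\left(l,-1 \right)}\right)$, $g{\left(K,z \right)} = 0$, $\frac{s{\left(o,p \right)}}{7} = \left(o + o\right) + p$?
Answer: $-3360$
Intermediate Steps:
$s{\left(o,p \right)} = 7 p + 14 o$ ($s{\left(o,p \right)} = 7 \left(\left(o + o\right) + p\right) = 7 \left(2 o + p\right) = 7 \left(p + 2 o\right) = 7 p + 14 o$)
$H{\left(l \right)} = -2 + 2 l$ ($H{\left(l \right)} = -2 + 2 \left(l + 0\right) = -2 + 2 l$)
$H{\left(4 \right)} 20 s{\left(-3,2 \right)} = \left(-2 + 2 \cdot 4\right) 20 \left(7 \cdot 2 + 14 \left(-3\right)\right) = \left(-2 + 8\right) 20 \left(14 - 42\right) = 6 \cdot 20 \left(-28\right) = 120 \left(-28\right) = -3360$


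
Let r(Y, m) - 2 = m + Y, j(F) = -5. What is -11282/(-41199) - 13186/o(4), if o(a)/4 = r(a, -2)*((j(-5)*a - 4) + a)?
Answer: 273430127/6591840 ≈ 41.480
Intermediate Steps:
r(Y, m) = 2 + Y + m (r(Y, m) = 2 + (m + Y) = 2 + (Y + m) = 2 + Y + m)
o(a) = 4*a*(-4 - 4*a) (o(a) = 4*((2 + a - 2)*((-5*a - 4) + a)) = 4*(a*((-4 - 5*a) + a)) = 4*(a*(-4 - 4*a)) = 4*a*(-4 - 4*a))
-11282/(-41199) - 13186/o(4) = -11282/(-41199) - 13186*1/(64*(-1 - 1*4)) = -11282*(-1/41199) - 13186*1/(64*(-1 - 4)) = 11282/41199 - 13186/(16*4*(-5)) = 11282/41199 - 13186/(-320) = 11282/41199 - 13186*(-1/320) = 11282/41199 + 6593/160 = 273430127/6591840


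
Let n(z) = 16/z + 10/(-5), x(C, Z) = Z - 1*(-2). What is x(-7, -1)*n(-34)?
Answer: -42/17 ≈ -2.4706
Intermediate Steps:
x(C, Z) = 2 + Z (x(C, Z) = Z + 2 = 2 + Z)
n(z) = -2 + 16/z (n(z) = 16/z + 10*(-⅕) = 16/z - 2 = -2 + 16/z)
x(-7, -1)*n(-34) = (2 - 1)*(-2 + 16/(-34)) = 1*(-2 + 16*(-1/34)) = 1*(-2 - 8/17) = 1*(-42/17) = -42/17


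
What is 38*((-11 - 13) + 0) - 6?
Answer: -918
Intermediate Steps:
38*((-11 - 13) + 0) - 6 = 38*(-24 + 0) - 6 = 38*(-24) - 6 = -912 - 6 = -918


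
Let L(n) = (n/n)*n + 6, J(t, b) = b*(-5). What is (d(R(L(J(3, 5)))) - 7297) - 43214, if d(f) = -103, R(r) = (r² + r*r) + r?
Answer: -50614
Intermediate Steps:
J(t, b) = -5*b
L(n) = 6 + n (L(n) = 1*n + 6 = n + 6 = 6 + n)
R(r) = r + 2*r² (R(r) = (r² + r²) + r = 2*r² + r = r + 2*r²)
(d(R(L(J(3, 5)))) - 7297) - 43214 = (-103 - 7297) - 43214 = -7400 - 43214 = -50614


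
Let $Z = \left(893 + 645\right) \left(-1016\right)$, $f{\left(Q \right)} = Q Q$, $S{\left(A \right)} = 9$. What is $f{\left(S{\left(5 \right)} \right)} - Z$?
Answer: $1562689$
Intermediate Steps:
$f{\left(Q \right)} = Q^{2}$
$Z = -1562608$ ($Z = 1538 \left(-1016\right) = -1562608$)
$f{\left(S{\left(5 \right)} \right)} - Z = 9^{2} - -1562608 = 81 + 1562608 = 1562689$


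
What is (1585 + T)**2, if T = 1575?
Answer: 9985600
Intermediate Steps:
(1585 + T)**2 = (1585 + 1575)**2 = 3160**2 = 9985600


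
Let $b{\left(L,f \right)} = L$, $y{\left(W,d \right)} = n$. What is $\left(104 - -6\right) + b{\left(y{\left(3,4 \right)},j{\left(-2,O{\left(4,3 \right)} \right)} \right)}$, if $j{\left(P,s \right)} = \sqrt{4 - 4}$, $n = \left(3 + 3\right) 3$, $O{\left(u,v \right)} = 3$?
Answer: $128$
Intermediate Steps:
$n = 18$ ($n = 6 \cdot 3 = 18$)
$y{\left(W,d \right)} = 18$
$j{\left(P,s \right)} = 0$ ($j{\left(P,s \right)} = \sqrt{0} = 0$)
$\left(104 - -6\right) + b{\left(y{\left(3,4 \right)},j{\left(-2,O{\left(4,3 \right)} \right)} \right)} = \left(104 - -6\right) + 18 = \left(104 + 6\right) + 18 = 110 + 18 = 128$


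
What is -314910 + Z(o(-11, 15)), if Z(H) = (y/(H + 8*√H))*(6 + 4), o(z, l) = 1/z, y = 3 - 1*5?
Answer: -44402266/141 + 352*I*√11/141 ≈ -3.1491e+5 + 8.2798*I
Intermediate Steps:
y = -2 (y = 3 - 5 = -2)
Z(H) = -20/(H + 8*√H) (Z(H) = (-2/(H + 8*√H))*(6 + 4) = -2/(H + 8*√H)*10 = -20/(H + 8*√H))
-314910 + Z(o(-11, 15)) = -314910 - 20/(1/(-11) + 8*√(1/(-11))) = -314910 - 20/(-1/11 + 8*√(-1/11)) = -314910 - 20/(-1/11 + 8*(I*√11/11)) = -314910 - 20/(-1/11 + 8*I*√11/11)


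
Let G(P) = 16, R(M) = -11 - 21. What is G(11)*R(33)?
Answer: -512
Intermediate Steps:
R(M) = -32
G(11)*R(33) = 16*(-32) = -512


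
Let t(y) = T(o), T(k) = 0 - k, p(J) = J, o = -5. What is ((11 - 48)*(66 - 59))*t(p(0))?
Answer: -1295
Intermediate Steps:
T(k) = -k
t(y) = 5 (t(y) = -1*(-5) = 5)
((11 - 48)*(66 - 59))*t(p(0)) = ((11 - 48)*(66 - 59))*5 = -37*7*5 = -259*5 = -1295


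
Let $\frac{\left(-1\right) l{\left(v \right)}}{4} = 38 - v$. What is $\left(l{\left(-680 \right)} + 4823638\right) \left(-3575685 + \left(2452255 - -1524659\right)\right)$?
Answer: $1934231121414$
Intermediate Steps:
$l{\left(v \right)} = -152 + 4 v$ ($l{\left(v \right)} = - 4 \left(38 - v\right) = -152 + 4 v$)
$\left(l{\left(-680 \right)} + 4823638\right) \left(-3575685 + \left(2452255 - -1524659\right)\right) = \left(\left(-152 + 4 \left(-680\right)\right) + 4823638\right) \left(-3575685 + \left(2452255 - -1524659\right)\right) = \left(\left(-152 - 2720\right) + 4823638\right) \left(-3575685 + \left(2452255 + 1524659\right)\right) = \left(-2872 + 4823638\right) \left(-3575685 + 3976914\right) = 4820766 \cdot 401229 = 1934231121414$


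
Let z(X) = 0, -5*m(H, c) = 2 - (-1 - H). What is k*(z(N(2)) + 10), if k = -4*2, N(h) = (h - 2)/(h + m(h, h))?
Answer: -80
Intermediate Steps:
m(H, c) = -3/5 - H/5 (m(H, c) = -(2 - (-1 - H))/5 = -(2 + (1 + H))/5 = -(3 + H)/5 = -3/5 - H/5)
N(h) = (-2 + h)/(-3/5 + 4*h/5) (N(h) = (h - 2)/(h + (-3/5 - h/5)) = (-2 + h)/(-3/5 + 4*h/5))
k = -8
k*(z(N(2)) + 10) = -8*(0 + 10) = -8*10 = -80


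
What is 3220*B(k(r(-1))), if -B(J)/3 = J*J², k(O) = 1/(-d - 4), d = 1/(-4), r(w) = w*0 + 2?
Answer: 41216/225 ≈ 183.18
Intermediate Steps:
r(w) = 2 (r(w) = 0 + 2 = 2)
d = -¼ ≈ -0.25000
k(O) = -4/15 (k(O) = 1/(-1*(-¼) - 4) = 1/(¼ - 4) = 1/(-15/4) = -4/15)
B(J) = -3*J³ (B(J) = -3*J*J² = -3*J³)
3220*B(k(r(-1))) = 3220*(-3*(-4/15)³) = 3220*(-3*(-64/3375)) = 3220*(64/1125) = 41216/225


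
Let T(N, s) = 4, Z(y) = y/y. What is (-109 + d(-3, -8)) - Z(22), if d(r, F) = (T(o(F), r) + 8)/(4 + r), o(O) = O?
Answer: -98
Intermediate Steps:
Z(y) = 1
d(r, F) = 12/(4 + r) (d(r, F) = (4 + 8)/(4 + r) = 12/(4 + r))
(-109 + d(-3, -8)) - Z(22) = (-109 + 12/(4 - 3)) - 1*1 = (-109 + 12/1) - 1 = (-109 + 12*1) - 1 = (-109 + 12) - 1 = -97 - 1 = -98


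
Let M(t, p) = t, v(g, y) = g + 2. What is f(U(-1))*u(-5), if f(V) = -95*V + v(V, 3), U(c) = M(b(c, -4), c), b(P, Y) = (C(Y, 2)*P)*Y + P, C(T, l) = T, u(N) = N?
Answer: -8000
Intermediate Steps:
v(g, y) = 2 + g
b(P, Y) = P + P*Y² (b(P, Y) = (Y*P)*Y + P = (P*Y)*Y + P = P*Y² + P = P + P*Y²)
U(c) = 17*c (U(c) = c*(1 + (-4)²) = c*(1 + 16) = c*17 = 17*c)
f(V) = 2 - 94*V (f(V) = -95*V + (2 + V) = 2 - 94*V)
f(U(-1))*u(-5) = (2 - 1598*(-1))*(-5) = (2 - 94*(-17))*(-5) = (2 + 1598)*(-5) = 1600*(-5) = -8000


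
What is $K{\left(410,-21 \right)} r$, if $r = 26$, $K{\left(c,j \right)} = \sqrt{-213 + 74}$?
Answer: $26 i \sqrt{139} \approx 306.54 i$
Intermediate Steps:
$K{\left(c,j \right)} = i \sqrt{139}$ ($K{\left(c,j \right)} = \sqrt{-139} = i \sqrt{139}$)
$K{\left(410,-21 \right)} r = i \sqrt{139} \cdot 26 = 26 i \sqrt{139}$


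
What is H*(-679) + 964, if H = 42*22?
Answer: -626432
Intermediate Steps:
H = 924
H*(-679) + 964 = 924*(-679) + 964 = -627396 + 964 = -626432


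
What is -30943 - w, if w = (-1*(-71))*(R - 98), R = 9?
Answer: -24624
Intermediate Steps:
w = -6319 (w = (-1*(-71))*(9 - 98) = 71*(-89) = -6319)
-30943 - w = -30943 - 1*(-6319) = -30943 + 6319 = -24624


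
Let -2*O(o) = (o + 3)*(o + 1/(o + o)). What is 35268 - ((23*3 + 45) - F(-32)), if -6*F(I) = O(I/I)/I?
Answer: 2249855/64 ≈ 35154.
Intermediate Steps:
O(o) = -(3 + o)*(o + 1/(2*o))/2 (O(o) = -(o + 3)*(o + 1/(o + o))/2 = -(3 + o)*(o + 1/(2*o))/2)
F(I) = 1/(2*I) (F(I) = -(-3 - I/I*(1 + 2*(I/I)² + 6*(I/I)))/(4*((I/I)))/(6*I) = -(¼)*(-3 - 1*1*(1 + 2*1² + 6*1))/1/(6*I) = -(¼)*1*(-3 - 1*1*(1 + 2*1 + 6))/(6*I) = -(¼)*1*(-3 - 1*1*(1 + 2 + 6))/(6*I) = -(¼)*1*(-3 - 1*1*9)/(6*I) = -(¼)*1*(-3 - 9)/(6*I) = -(¼)*1*(-12)/(6*I) = -(-1)/(2*I) = 1/(2*I))
35268 - ((23*3 + 45) - F(-32)) = 35268 - ((23*3 + 45) - 1/(2*(-32))) = 35268 - ((69 + 45) - (-1)/(2*32)) = 35268 - (114 - 1*(-1/64)) = 35268 - (114 + 1/64) = 35268 - 1*7297/64 = 35268 - 7297/64 = 2249855/64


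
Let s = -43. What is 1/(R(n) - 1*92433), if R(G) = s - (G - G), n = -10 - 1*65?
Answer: -1/92476 ≈ -1.0814e-5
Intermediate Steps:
n = -75 (n = -10 - 65 = -75)
R(G) = -43 (R(G) = -43 - (G - G) = -43 - 1*0 = -43 + 0 = -43)
1/(R(n) - 1*92433) = 1/(-43 - 1*92433) = 1/(-43 - 92433) = 1/(-92476) = -1/92476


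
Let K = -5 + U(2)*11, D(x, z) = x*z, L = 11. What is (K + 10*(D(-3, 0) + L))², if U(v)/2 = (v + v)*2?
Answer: 78961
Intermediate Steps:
U(v) = 8*v (U(v) = 2*((v + v)*2) = 2*((2*v)*2) = 2*(4*v) = 8*v)
K = 171 (K = -5 + (8*2)*11 = -5 + 16*11 = -5 + 176 = 171)
(K + 10*(D(-3, 0) + L))² = (171 + 10*(-3*0 + 11))² = (171 + 10*(0 + 11))² = (171 + 10*11)² = (171 + 110)² = 281² = 78961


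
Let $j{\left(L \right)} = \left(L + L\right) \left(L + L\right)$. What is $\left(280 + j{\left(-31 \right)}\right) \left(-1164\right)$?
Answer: $-4800336$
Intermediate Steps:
$j{\left(L \right)} = 4 L^{2}$ ($j{\left(L \right)} = 2 L 2 L = 4 L^{2}$)
$\left(280 + j{\left(-31 \right)}\right) \left(-1164\right) = \left(280 + 4 \left(-31\right)^{2}\right) \left(-1164\right) = \left(280 + 4 \cdot 961\right) \left(-1164\right) = \left(280 + 3844\right) \left(-1164\right) = 4124 \left(-1164\right) = -4800336$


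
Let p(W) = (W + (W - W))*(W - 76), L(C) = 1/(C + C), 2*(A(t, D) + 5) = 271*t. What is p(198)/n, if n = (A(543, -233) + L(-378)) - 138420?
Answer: -18261936/49025467 ≈ -0.37250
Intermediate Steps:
A(t, D) = -5 + 271*t/2 (A(t, D) = -5 + (271*t)/2 = -5 + 271*t/2)
L(C) = 1/(2*C)
p(W) = W*(-76 + W) (p(W) = (W + 0)*(-76 + W) = W*(-76 + W))
n = -49025467/756 (n = ((-5 + (271/2)*543) + (½)/(-378)) - 138420 = ((-5 + 147153/2) + (½)*(-1/378)) - 138420 = (147143/2 - 1/756) - 138420 = 55620053/756 - 138420 = -49025467/756 ≈ -64849.)
p(198)/n = (198*(-76 + 198))/(-49025467/756) = (198*122)*(-756/49025467) = 24156*(-756/49025467) = -18261936/49025467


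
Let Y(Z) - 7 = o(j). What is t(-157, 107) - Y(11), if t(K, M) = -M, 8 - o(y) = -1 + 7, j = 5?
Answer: -116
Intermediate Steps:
o(y) = 2 (o(y) = 8 - (-1 + 7) = 8 - 1*6 = 8 - 6 = 2)
Y(Z) = 9 (Y(Z) = 7 + 2 = 9)
t(-157, 107) - Y(11) = -1*107 - 1*9 = -107 - 9 = -116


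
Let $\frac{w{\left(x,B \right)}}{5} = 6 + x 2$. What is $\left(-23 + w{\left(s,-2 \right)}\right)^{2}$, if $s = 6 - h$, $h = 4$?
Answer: $729$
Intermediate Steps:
$s = 2$ ($s = 6 - 4 = 2$)
$w{\left(x,B \right)} = 30 + 10 x$ ($w{\left(x,B \right)} = 5 \left(6 + x 2\right) = 5 \left(6 + 2 x\right) = 30 + 10 x$)
$\left(-23 + w{\left(s,-2 \right)}\right)^{2} = \left(-23 + \left(30 + 10 \cdot 2\right)\right)^{2} = \left(-23 + \left(30 + 20\right)\right)^{2} = \left(-23 + 50\right)^{2} = 27^{2} = 729$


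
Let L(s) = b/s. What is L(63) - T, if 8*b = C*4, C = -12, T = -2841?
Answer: 59659/21 ≈ 2840.9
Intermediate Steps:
b = -6 (b = (-12*4)/8 = (1/8)*(-48) = -6)
L(s) = -6/s
L(63) - T = -6/63 - 1*(-2841) = -6*1/63 + 2841 = -2/21 + 2841 = 59659/21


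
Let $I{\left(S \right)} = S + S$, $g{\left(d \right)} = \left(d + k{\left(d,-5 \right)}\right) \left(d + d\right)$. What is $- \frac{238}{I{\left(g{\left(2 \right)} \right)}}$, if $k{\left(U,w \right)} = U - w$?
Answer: $- \frac{119}{36} \approx -3.3056$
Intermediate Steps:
$g{\left(d \right)} = 2 d \left(5 + 2 d\right)$ ($g{\left(d \right)} = \left(d + \left(d - -5\right)\right) \left(d + d\right) = \left(d + \left(d + 5\right)\right) 2 d = \left(d + \left(5 + d\right)\right) 2 d = \left(5 + 2 d\right) 2 d = 2 d \left(5 + 2 d\right)$)
$I{\left(S \right)} = 2 S$
$- \frac{238}{I{\left(g{\left(2 \right)} \right)}} = - \frac{238}{2 \cdot 2 \cdot 2 \left(5 + 2 \cdot 2\right)} = - \frac{238}{2 \cdot 2 \cdot 2 \left(5 + 4\right)} = - \frac{238}{2 \cdot 2 \cdot 2 \cdot 9} = - \frac{238}{2 \cdot 36} = - \frac{238}{72} = \left(-238\right) \frac{1}{72} = - \frac{119}{36}$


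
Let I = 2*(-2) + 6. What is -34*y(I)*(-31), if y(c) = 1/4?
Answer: 527/2 ≈ 263.50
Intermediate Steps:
I = 2 (I = -4 + 6 = 2)
y(c) = ¼
-34*y(I)*(-31) = -34*¼*(-31) = -17/2*(-31) = 527/2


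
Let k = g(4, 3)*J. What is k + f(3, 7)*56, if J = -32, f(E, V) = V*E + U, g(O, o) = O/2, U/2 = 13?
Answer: 2568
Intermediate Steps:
U = 26 (U = 2*13 = 26)
g(O, o) = O/2 (g(O, o) = O*(½) = O/2)
f(E, V) = 26 + E*V (f(E, V) = V*E + 26 = E*V + 26 = 26 + E*V)
k = -64 (k = ((½)*4)*(-32) = 2*(-32) = -64)
k + f(3, 7)*56 = -64 + (26 + 3*7)*56 = -64 + (26 + 21)*56 = -64 + 47*56 = -64 + 2632 = 2568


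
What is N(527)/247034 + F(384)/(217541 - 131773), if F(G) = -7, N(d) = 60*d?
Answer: 1355127461/10593806056 ≈ 0.12792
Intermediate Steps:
N(527)/247034 + F(384)/(217541 - 131773) = (60*527)/247034 - 7/(217541 - 131773) = 31620*(1/247034) - 7/85768 = 15810/123517 - 7*1/85768 = 15810/123517 - 7/85768 = 1355127461/10593806056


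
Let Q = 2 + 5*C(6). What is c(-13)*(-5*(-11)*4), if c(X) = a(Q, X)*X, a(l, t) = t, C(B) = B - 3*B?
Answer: 37180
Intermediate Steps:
C(B) = -2*B
Q = -58 (Q = 2 + 5*(-2*6) = 2 + 5*(-12) = 2 - 60 = -58)
c(X) = X**2 (c(X) = X*X = X**2)
c(-13)*(-5*(-11)*4) = (-13)**2*(-5*(-11)*4) = 169*(55*4) = 169*220 = 37180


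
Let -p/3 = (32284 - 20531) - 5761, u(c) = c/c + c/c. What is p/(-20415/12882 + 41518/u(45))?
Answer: -77188944/89132341 ≈ -0.86600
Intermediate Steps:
u(c) = 2 (u(c) = 1 + 1 = 2)
p = -17976 (p = -3*((32284 - 20531) - 5761) = -3*(11753 - 5761) = -3*5992 = -17976)
p/(-20415/12882 + 41518/u(45)) = -17976/(-20415/12882 + 41518/2) = -17976/(-20415*1/12882 + 41518*(½)) = -17976/(-6805/4294 + 20759) = -17976/89132341/4294 = -17976*4294/89132341 = -77188944/89132341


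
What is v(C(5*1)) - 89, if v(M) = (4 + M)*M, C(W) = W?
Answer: -44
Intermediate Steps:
v(M) = M*(4 + M)
v(C(5*1)) - 89 = (5*1)*(4 + 5*1) - 89 = 5*(4 + 5) - 89 = 5*9 - 89 = 45 - 89 = -44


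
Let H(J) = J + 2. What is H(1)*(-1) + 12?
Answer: 9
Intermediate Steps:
H(J) = 2 + J
H(1)*(-1) + 12 = (2 + 1)*(-1) + 12 = 3*(-1) + 12 = -3 + 12 = 9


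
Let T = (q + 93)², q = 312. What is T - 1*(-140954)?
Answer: 304979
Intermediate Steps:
T = 164025 (T = (312 + 93)² = 405² = 164025)
T - 1*(-140954) = 164025 - 1*(-140954) = 164025 + 140954 = 304979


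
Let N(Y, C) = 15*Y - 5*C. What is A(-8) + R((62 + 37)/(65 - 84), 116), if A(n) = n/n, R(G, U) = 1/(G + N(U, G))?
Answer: 33475/33456 ≈ 1.0006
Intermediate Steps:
N(Y, C) = -5*C + 15*Y
R(G, U) = 1/(-4*G + 15*U) (R(G, U) = 1/(G + (-5*G + 15*U)) = 1/(-4*G + 15*U))
A(n) = 1
A(-8) + R((62 + 37)/(65 - 84), 116) = 1 - 1/(-15*116 + 4*((62 + 37)/(65 - 84))) = 1 - 1/(-1740 + 4*(99/(-19))) = 1 - 1/(-1740 + 4*(99*(-1/19))) = 1 - 1/(-1740 + 4*(-99/19)) = 1 - 1/(-1740 - 396/19) = 1 - 1/(-33456/19) = 1 - 1*(-19/33456) = 1 + 19/33456 = 33475/33456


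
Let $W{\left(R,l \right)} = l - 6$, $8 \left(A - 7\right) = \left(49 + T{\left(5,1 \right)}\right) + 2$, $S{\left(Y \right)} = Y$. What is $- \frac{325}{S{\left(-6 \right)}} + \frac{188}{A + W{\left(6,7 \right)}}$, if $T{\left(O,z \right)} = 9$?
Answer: $\frac{12331}{186} \approx 66.296$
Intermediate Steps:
$A = \frac{29}{2}$ ($A = 7 + \frac{\left(49 + 9\right) + 2}{8} = 7 + \frac{58 + 2}{8} = 7 + \frac{1}{8} \cdot 60 = 7 + \frac{15}{2} = \frac{29}{2} \approx 14.5$)
$W{\left(R,l \right)} = -6 + l$
$- \frac{325}{S{\left(-6 \right)}} + \frac{188}{A + W{\left(6,7 \right)}} = - \frac{325}{-6} + \frac{188}{\frac{29}{2} + \left(-6 + 7\right)} = \left(-325\right) \left(- \frac{1}{6}\right) + \frac{188}{\frac{29}{2} + 1} = \frac{325}{6} + \frac{188}{\frac{31}{2}} = \frac{325}{6} + 188 \cdot \frac{2}{31} = \frac{325}{6} + \frac{376}{31} = \frac{12331}{186}$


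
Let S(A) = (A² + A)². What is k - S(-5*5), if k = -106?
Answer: -360106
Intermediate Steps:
S(A) = (A + A²)²
k - S(-5*5) = -106 - (-5*5)²*(1 - 5*5)² = -106 - (-25)²*(1 - 25)² = -106 - 625*(-24)² = -106 - 625*576 = -106 - 1*360000 = -106 - 360000 = -360106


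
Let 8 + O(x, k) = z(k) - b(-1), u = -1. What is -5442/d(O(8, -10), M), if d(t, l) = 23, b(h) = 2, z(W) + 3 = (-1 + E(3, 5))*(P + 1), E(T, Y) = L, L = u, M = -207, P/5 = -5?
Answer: -5442/23 ≈ -236.61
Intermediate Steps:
P = -25 (P = 5*(-5) = -25)
L = -1
E(T, Y) = -1
z(W) = 45 (z(W) = -3 + (-1 - 1)*(-25 + 1) = -3 - 2*(-24) = -3 + 48 = 45)
O(x, k) = 35 (O(x, k) = -8 + (45 - 1*2) = -8 + (45 - 2) = -8 + 43 = 35)
-5442/d(O(8, -10), M) = -5442/23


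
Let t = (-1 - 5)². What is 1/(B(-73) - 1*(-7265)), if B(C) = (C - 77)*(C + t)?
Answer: 1/12815 ≈ 7.8034e-5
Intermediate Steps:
t = 36 (t = (-6)² = 36)
B(C) = (-77 + C)*(36 + C) (B(C) = (C - 77)*(C + 36) = (-77 + C)*(36 + C))
1/(B(-73) - 1*(-7265)) = 1/((-2772 + (-73)² - 41*(-73)) - 1*(-7265)) = 1/((-2772 + 5329 + 2993) + 7265) = 1/(5550 + 7265) = 1/12815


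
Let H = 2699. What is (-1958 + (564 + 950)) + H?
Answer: 2255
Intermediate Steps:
(-1958 + (564 + 950)) + H = (-1958 + (564 + 950)) + 2699 = (-1958 + 1514) + 2699 = -444 + 2699 = 2255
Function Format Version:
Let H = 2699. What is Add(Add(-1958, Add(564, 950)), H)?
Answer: 2255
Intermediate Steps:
Add(Add(-1958, Add(564, 950)), H) = Add(Add(-1958, Add(564, 950)), 2699) = Add(Add(-1958, 1514), 2699) = Add(-444, 2699) = 2255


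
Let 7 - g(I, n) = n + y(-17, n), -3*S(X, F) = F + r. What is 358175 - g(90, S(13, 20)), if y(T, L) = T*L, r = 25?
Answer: 358408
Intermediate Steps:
S(X, F) = -25/3 - F/3 (S(X, F) = -(F + 25)/3 = -(25 + F)/3 = -25/3 - F/3)
y(T, L) = L*T
g(I, n) = 7 + 16*n (g(I, n) = 7 - (n + n*(-17)) = 7 - (n - 17*n) = 7 - (-16)*n = 7 + 16*n)
358175 - g(90, S(13, 20)) = 358175 - (7 + 16*(-25/3 - ⅓*20)) = 358175 - (7 + 16*(-25/3 - 20/3)) = 358175 - (7 + 16*(-15)) = 358175 - (7 - 240) = 358175 - 1*(-233) = 358175 + 233 = 358408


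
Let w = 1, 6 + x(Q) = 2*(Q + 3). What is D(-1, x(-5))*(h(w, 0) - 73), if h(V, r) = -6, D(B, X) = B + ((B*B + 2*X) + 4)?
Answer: 1264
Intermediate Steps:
x(Q) = 2*Q (x(Q) = -6 + 2*(Q + 3) = -6 + 2*(3 + Q) = -6 + (6 + 2*Q) = 2*Q)
D(B, X) = 4 + B + B**2 + 2*X (D(B, X) = B + ((B**2 + 2*X) + 4) = B + (4 + B**2 + 2*X) = 4 + B + B**2 + 2*X)
D(-1, x(-5))*(h(w, 0) - 73) = (4 - 1 + (-1)**2 + 2*(2*(-5)))*(-6 - 73) = (4 - 1 + 1 + 2*(-10))*(-79) = (4 - 1 + 1 - 20)*(-79) = -16*(-79) = 1264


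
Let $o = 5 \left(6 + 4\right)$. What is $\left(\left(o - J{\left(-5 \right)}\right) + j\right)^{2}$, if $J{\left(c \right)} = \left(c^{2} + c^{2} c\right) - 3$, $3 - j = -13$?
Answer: $28561$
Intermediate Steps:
$j = 16$ ($j = 3 - -13 = 3 + 13 = 16$)
$J{\left(c \right)} = -3 + c^{2} + c^{3}$ ($J{\left(c \right)} = \left(c^{2} + c^{3}\right) - 3 = -3 + c^{2} + c^{3}$)
$o = 50$ ($o = 5 \cdot 10 = 50$)
$\left(\left(o - J{\left(-5 \right)}\right) + j\right)^{2} = \left(\left(50 - \left(-3 + \left(-5\right)^{2} + \left(-5\right)^{3}\right)\right) + 16\right)^{2} = \left(\left(50 - \left(-3 + 25 - 125\right)\right) + 16\right)^{2} = \left(\left(50 - -103\right) + 16\right)^{2} = \left(\left(50 + 103\right) + 16\right)^{2} = \left(153 + 16\right)^{2} = 169^{2} = 28561$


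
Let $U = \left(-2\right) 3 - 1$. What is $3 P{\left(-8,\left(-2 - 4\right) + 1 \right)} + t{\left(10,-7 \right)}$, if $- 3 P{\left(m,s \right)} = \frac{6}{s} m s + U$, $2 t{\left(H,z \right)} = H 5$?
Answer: $80$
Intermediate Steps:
$U = -7$ ($U = -6 - 1 = -7$)
$t{\left(H,z \right)} = \frac{5 H}{2}$ ($t{\left(H,z \right)} = \frac{H 5}{2} = \frac{5 H}{2}$)
$P{\left(m,s \right)} = \frac{7}{3} - 2 m$ ($P{\left(m,s \right)} = - \frac{\frac{6}{s} m s - 7}{3} = - \frac{\frac{6 m}{s} s - 7}{3} = - \frac{6 m - 7}{3} = - \frac{-7 + 6 m}{3} = \frac{7}{3} - 2 m$)
$3 P{\left(-8,\left(-2 - 4\right) + 1 \right)} + t{\left(10,-7 \right)} = 3 \left(\frac{7}{3} - -16\right) + \frac{5}{2} \cdot 10 = 3 \left(\frac{7}{3} + 16\right) + 25 = 3 \cdot \frac{55}{3} + 25 = 55 + 25 = 80$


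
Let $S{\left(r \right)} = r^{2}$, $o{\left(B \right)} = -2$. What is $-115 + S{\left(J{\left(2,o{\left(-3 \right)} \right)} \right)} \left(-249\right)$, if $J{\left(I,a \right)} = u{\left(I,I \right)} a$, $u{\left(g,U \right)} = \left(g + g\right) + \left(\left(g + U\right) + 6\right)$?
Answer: $-195331$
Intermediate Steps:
$u{\left(g,U \right)} = 6 + U + 3 g$ ($u{\left(g,U \right)} = 2 g + \left(\left(U + g\right) + 6\right) = 2 g + \left(6 + U + g\right) = 6 + U + 3 g$)
$J{\left(I,a \right)} = a \left(6 + 4 I\right)$ ($J{\left(I,a \right)} = \left(6 + I + 3 I\right) a = \left(6 + 4 I\right) a = a \left(6 + 4 I\right)$)
$-115 + S{\left(J{\left(2,o{\left(-3 \right)} \right)} \right)} \left(-249\right) = -115 + \left(2 \left(-2\right) \left(3 + 2 \cdot 2\right)\right)^{2} \left(-249\right) = -115 + \left(2 \left(-2\right) \left(3 + 4\right)\right)^{2} \left(-249\right) = -115 + \left(2 \left(-2\right) 7\right)^{2} \left(-249\right) = -115 + \left(-28\right)^{2} \left(-249\right) = -115 + 784 \left(-249\right) = -115 - 195216 = -195331$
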